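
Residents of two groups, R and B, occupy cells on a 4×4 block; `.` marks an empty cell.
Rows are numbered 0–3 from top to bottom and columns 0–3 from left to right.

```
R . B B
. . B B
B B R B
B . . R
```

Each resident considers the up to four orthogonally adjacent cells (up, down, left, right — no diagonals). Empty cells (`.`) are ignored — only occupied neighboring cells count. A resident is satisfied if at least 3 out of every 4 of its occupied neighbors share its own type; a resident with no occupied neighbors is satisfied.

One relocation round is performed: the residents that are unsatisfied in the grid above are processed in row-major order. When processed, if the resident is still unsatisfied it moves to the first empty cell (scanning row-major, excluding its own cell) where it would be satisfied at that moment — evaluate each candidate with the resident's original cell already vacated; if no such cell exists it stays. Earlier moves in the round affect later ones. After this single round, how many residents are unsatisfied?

0

Initially unsatisfied (in order): (1,2), (2,1), (2,2), (2,3), (3,3).
  (1,2) → (1,1).
  (2,1) → (1,2).
  (2,2) → (3,2).
  (2,3) → (2,1).
  (3,3): now satisfied by earlier moves; stays.
Resulting grid:
R . B B
. B B B
B B . .
B . R R
All satisfied now.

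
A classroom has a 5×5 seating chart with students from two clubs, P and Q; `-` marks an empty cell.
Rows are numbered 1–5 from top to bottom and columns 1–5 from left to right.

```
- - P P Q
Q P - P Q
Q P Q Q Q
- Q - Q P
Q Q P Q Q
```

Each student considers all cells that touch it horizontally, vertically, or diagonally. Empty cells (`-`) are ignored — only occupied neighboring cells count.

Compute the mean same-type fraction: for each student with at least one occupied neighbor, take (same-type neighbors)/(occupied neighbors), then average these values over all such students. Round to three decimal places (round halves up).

Row 1: (1,3)P 3/3 · (1,4)P 2/4 · (1,5)Q 1/3
Row 2: (2,1)Q 1/3 · (2,2)P 2/5 · (2,4)P 2/7 · (2,5)Q 3/5
Row 3: (3,1)Q 2/4 · (3,2)P 1/5 · (3,3)Q 3/6 · (3,4)Q 4/6 · (3,5)Q 3/5
Row 4: (4,2)Q 4/6 · (4,4)Q 5/7 · (4,5)P 0/5
Row 5: (5,1)Q 2/2 · (5,2)Q 2/3 · (5,3)P 0/4 · (5,4)Q 2/4 · (5,5)Q 2/3
Sum over 20 students: 3/3 + 2/4 + 1/3 + 1/3 + 2/5 + 2/7 + 3/5 + 2/4 + 1/5 + 3/6 + 4/6 + 3/5 + 4/6 + 5/7 + 0/5 + 2/2 + 2/3 + 0/4 + 2/4 + 2/3 = 152/15; mean = 152/15 ÷ 20 = 38/75 = 0.506666… → 0.507.

0.507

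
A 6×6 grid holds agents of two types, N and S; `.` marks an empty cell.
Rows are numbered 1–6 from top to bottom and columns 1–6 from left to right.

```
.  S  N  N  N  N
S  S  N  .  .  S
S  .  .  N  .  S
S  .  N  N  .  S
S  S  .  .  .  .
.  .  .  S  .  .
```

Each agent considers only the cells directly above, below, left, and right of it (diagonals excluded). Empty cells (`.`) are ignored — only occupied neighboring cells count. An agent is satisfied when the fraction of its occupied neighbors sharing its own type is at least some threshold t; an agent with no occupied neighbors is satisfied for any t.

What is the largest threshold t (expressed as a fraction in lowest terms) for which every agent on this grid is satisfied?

Row 1: (1,2)S 1/2 · (1,3)N 2/3 · (1,4)N 2/2 · (1,5)N 2/2 · (1,6)N 1/2
Row 2: (2,1)S 2/2 · (2,2)S 2/3 · (2,3)N 1/2 · (2,6)S 1/2
Row 3: (3,1)S 2/2 · (3,4)N 1/1 · (3,6)S 2/2
Row 4: (4,1)S 2/2 · (4,3)N 1/1 · (4,4)N 2/2 · (4,6)S 1/1
Row 5: (5,1)S 2/2 · (5,2)S 1/1
Row 6: (6,4)S — no occupied neighbors
The smallest same-type fraction is 1/2 at (1,2), which reduces to 1/2. Any threshold above that leaves this agent unsatisfied.

1/2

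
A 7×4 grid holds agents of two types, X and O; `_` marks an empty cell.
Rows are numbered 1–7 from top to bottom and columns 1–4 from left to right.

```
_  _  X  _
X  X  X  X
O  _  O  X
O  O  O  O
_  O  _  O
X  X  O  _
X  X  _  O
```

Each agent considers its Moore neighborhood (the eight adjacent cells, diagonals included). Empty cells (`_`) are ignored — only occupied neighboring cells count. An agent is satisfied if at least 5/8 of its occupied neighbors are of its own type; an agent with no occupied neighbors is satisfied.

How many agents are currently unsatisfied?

7

(1,3)X 3/3 satisfied
(2,1)X 1/2 not
(2,2)X 3/5 not
(2,3)X 4/5 satisfied
(2,4)X 3/4 satisfied
(3,1)O 2/4 not
(3,3)O 3/7 not
(3,4)X 2/5 not
(4,1)O 3/3 satisfied
(4,2)O 5/5 satisfied
(4,3)O 5/6 satisfied
(4,4)O 3/4 satisfied
(5,2)O 4/6 satisfied
(5,4)O 3/3 satisfied
(6,1)X 3/4 satisfied
(6,2)X 3/5 not
(6,3)O 3/5 not
(7,1)X 3/3 satisfied
(7,2)X 3/4 satisfied
(7,4)O 1/1 satisfied
Unsatisfied: (2,1), (2,2), (3,1), (3,3), (3,4), (6,2), (6,3) — 7 in total.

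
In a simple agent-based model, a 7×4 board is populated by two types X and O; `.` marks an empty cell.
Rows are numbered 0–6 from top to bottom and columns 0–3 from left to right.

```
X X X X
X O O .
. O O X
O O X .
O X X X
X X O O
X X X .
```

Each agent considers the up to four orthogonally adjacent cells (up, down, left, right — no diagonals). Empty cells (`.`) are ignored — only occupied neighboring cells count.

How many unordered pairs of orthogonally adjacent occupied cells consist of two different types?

13

Scan each occupied cell's neighbors to the right and below so each pair is counted once.
Row 0: X(0,0)–X(0,1)= X(0,0)–X(1,0)= X(0,1)–X(0,2)= X(0,1)–O(1,1)≠ X(0,2)–X(0,3)= X(0,2)–O(1,2)≠  → 2/6 unlike.
Row 1: X(1,0)–O(1,1)≠ O(1,1)–O(1,2)= O(1,1)–O(2,1)= O(1,2)–O(2,2)=  → 1/4 unlike.
Row 2: O(2,1)–O(2,2)= O(2,1)–O(3,1)= O(2,2)–X(2,3)≠ O(2,2)–X(3,2)≠  → 2/4 unlike.
Row 3: O(3,0)–O(3,1)= O(3,0)–O(4,0)= O(3,1)–X(3,2)≠ O(3,1)–X(4,1)≠ X(3,2)–X(4,2)=  → 2/5 unlike.
Row 4: O(4,0)–X(4,1)≠ O(4,0)–X(5,0)≠ X(4,1)–X(4,2)= X(4,1)–X(5,1)= X(4,2)–X(4,3)= X(4,2)–O(5,2)≠ X(4,3)–O(5,3)≠  → 4/7 unlike.
Row 5: X(5,0)–X(5,1)= X(5,0)–X(6,0)= X(5,1)–O(5,2)≠ X(5,1)–X(6,1)= O(5,2)–O(5,3)= O(5,2)–X(6,2)≠  → 2/6 unlike.
Row 6: X(6,0)–X(6,1)= X(6,1)–X(6,2)=  → 0/2 unlike.
Total adjacent occupied pairs: 34; unlike-type pairs: 13.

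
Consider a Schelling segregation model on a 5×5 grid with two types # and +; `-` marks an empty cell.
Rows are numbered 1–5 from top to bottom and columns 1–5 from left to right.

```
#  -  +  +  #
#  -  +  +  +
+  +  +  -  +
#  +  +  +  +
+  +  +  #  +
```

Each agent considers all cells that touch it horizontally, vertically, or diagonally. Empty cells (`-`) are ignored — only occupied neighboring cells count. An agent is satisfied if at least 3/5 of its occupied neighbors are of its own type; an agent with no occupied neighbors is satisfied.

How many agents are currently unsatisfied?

5

Row 1: (1,1)# 1/1 ✓ · (1,3)+ 3/3 ✓ · (1,4)+ 4/5 ✓ · (1,5)# 0/3 ✗
Row 2: (2,1)# 1/3 ✗ · (2,3)+ 5/5 ✓ · (2,4)+ 6/7 ✓ · (2,5)+ 3/4 ✓
Row 3: (3,1)+ 2/4 ✗ · (3,2)+ 5/7 ✓ · (3,3)+ 6/6 ✓ · (3,5)+ 4/4 ✓
Row 4: (4,1)# 0/5 ✗ · (4,2)+ 7/8 ✓ · (4,3)+ 6/7 ✓ · (4,4)+ 6/7 ✓ · (4,5)+ 3/4 ✓
Row 5: (5,1)+ 2/3 ✓ · (5,2)+ 4/5 ✓ · (5,3)+ 4/5 ✓ · (5,4)# 0/5 ✗ · (5,5)+ 2/3 ✓
Unsatisfied: (1,5), (2,1), (3,1), (4,1), (5,4) — 5 in total.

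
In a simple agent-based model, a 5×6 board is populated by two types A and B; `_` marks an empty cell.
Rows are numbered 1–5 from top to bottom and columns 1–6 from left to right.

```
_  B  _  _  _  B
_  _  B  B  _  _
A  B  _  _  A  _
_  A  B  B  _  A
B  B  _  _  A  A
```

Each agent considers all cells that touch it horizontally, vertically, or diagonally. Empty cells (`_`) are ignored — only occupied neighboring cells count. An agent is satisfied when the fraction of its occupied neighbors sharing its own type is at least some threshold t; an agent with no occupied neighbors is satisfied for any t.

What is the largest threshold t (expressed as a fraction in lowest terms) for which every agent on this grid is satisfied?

1/5

(1,2)B 1/1
(1,6)B — no occupied neighbors
(2,3)B 3/3
(2,4)B 1/2
(3,1)A 1/2
(3,2)B 2/4
(3,5)A 1/3
(4,2)A 1/5
(4,3)B 3/4
(4,4)B 1/3
(4,6)A 3/3
(5,1)B 1/2
(5,2)B 2/3
(5,5)A 2/3
(5,6)A 2/2
The smallest same-type fraction is 1/5 at (4,2), which reduces to 1/5. Any threshold above that leaves this agent unsatisfied.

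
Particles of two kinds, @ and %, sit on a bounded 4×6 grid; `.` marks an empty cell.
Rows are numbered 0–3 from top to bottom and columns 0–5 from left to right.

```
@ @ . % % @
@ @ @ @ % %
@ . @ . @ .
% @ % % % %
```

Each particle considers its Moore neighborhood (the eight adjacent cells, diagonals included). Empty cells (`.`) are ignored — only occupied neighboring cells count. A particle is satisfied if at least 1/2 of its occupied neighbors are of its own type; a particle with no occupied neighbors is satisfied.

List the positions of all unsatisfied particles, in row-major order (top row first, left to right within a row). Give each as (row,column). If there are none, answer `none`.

(0,0)@ 3/3 ok
(0,1)@ 4/4 ok
(0,3)% 2/4 ok
(0,4)% 3/5 ok
(0,5)@ 0/3 unhappy
(1,0)@ 4/4 ok
(1,1)@ 6/6 ok
(1,2)@ 4/5 ok
(1,3)@ 3/6 ok
(1,4)% 3/6 ok
(1,5)% 2/4 ok
(2,0)@ 3/4 ok
(2,2)@ 4/6 ok
(2,4)@ 1/6 unhappy
(3,0)% 0/2 unhappy
(3,1)@ 2/4 ok
(3,2)% 1/3 unhappy
(3,3)% 2/4 ok
(3,4)% 2/3 ok
(3,5)% 1/2 ok

(0,5), (2,4), (3,0), (3,2)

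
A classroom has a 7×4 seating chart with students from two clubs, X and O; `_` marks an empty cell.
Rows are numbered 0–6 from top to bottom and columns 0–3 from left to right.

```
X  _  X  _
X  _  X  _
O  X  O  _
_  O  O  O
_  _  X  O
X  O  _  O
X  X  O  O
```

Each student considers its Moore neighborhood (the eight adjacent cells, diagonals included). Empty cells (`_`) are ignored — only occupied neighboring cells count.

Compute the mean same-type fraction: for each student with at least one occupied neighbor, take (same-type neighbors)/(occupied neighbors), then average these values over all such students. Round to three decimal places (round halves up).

0.626

(0,0)X 1/1
(0,2)X 1/1
(1,0)X 2/3
(1,2)X 2/3
(2,0)O 1/3
(2,1)X 2/6
(2,2)O 3/5
(3,1)O 3/5
(3,2)O 4/6
(3,3)O 3/4
(4,2)X 0/6
(4,3)O 3/4
(5,0)X 2/3
(5,1)O 1/5
(5,3)O 3/4
(6,0)X 2/3
(6,1)X 2/4
(6,2)O 3/4
(6,3)O 2/2
Sum over 19 students: 1/1 + 1/1 + 2/3 + 2/3 + 1/3 + 2/6 + 3/5 + 3/5 + 4/6 + 3/4 + 0/6 + 3/4 + 2/3 + 1/5 + 3/4 + 2/3 + 2/4 + 3/4 + 2/2 = 119/10; mean = 119/10 ÷ 19 = 119/190 = 0.626315… → 0.626.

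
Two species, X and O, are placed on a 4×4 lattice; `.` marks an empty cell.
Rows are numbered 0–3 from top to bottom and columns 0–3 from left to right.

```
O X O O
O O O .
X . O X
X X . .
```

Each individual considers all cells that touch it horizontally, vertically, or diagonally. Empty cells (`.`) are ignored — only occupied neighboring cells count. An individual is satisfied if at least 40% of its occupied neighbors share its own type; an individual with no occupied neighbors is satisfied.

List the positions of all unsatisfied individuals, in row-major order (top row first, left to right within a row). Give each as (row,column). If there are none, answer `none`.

(0,0)O 2/3 ok
(0,1)X 0/5 unhappy
(0,2)O 3/4 ok
(0,3)O 2/2 ok
(1,0)O 2/4 ok
(1,1)O 5/7 ok
(1,2)O 4/6 ok
(2,0)X 2/4 ok
(2,2)O 2/4 ok
(2,3)X 0/2 unhappy
(3,0)X 2/2 ok
(3,1)X 2/3 ok

(0,1), (2,3)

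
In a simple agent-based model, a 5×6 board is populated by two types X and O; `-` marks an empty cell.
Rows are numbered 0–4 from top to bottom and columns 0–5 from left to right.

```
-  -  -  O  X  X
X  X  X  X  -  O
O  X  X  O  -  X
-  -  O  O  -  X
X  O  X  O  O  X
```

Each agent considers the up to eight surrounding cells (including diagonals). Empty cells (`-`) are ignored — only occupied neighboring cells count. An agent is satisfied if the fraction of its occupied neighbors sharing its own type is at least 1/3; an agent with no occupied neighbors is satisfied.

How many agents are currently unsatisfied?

5

Row 0: (0,3)O 0/3 not · (0,4)X 2/4 satisfied · (0,5)X 1/2 satisfied
Row 1: (1,0)X 2/3 satisfied · (1,1)X 4/5 satisfied · (1,2)X 4/6 satisfied · (1,3)X 3/5 satisfied · (1,5)O 0/3 not
Row 2: (2,0)O 0/3 not · (2,1)X 4/6 satisfied · (2,2)X 4/7 satisfied · (2,3)O 2/5 satisfied · (2,5)X 1/2 satisfied
Row 3: (3,2)O 4/7 satisfied · (3,3)O 4/6 satisfied · (3,5)X 2/3 satisfied
Row 4: (4,0)X 0/1 not · (4,1)O 1/3 satisfied · (4,2)X 0/4 not · (4,3)O 3/4 satisfied · (4,4)O 2/4 satisfied · (4,5)X 1/2 satisfied
Unsatisfied: (0,3), (1,5), (2,0), (4,0), (4,2) — 5 in total.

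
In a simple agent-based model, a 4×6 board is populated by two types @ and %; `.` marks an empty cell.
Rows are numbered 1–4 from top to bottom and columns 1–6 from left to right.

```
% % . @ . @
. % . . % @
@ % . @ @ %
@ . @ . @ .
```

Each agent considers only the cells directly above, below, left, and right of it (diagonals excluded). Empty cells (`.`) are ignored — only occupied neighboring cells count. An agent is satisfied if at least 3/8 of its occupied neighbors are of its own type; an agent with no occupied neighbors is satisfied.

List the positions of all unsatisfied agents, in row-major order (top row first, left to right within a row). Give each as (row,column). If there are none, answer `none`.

(2,5), (2,6), (3,6)

(1,1)% 1/1 satisfied
(1,2)% 2/2 satisfied
(1,4)@ 0/0 satisfied
(1,6)@ 1/1 satisfied
(2,2)% 2/2 satisfied
(2,5)% 0/2 not
(2,6)@ 1/3 not
(3,1)@ 1/2 satisfied
(3,2)% 1/2 satisfied
(3,4)@ 1/1 satisfied
(3,5)@ 2/4 satisfied
(3,6)% 0/2 not
(4,1)@ 1/1 satisfied
(4,3)@ 0/0 satisfied
(4,5)@ 1/1 satisfied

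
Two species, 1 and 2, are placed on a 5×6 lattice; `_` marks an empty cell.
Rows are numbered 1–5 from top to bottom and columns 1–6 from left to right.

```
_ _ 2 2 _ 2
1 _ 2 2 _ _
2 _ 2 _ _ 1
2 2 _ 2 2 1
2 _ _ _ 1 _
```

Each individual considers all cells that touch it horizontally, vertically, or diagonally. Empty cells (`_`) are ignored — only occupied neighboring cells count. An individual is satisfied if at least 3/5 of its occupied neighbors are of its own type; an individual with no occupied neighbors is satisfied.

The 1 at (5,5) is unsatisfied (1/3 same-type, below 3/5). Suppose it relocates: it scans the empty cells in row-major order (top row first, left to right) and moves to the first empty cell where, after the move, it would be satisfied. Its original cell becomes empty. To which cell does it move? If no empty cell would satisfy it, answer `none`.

(1,1)

Vacating (5,5). Empty cells in order:
  (1,1): 1/1 same-type → satisfied — stop here.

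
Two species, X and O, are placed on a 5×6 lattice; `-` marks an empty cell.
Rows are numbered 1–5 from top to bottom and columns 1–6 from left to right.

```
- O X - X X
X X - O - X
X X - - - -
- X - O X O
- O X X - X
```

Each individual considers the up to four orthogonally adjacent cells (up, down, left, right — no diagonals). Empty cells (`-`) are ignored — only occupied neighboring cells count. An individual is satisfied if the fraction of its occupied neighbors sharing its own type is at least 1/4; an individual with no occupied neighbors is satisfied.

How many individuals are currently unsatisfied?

7

Row 1: (1,2)O 0/2 unhappy · (1,3)X 0/1 unhappy · (1,5)X 1/1 ok · (1,6)X 2/2 ok
Row 2: (2,1)X 2/2 ok · (2,2)X 2/3 ok · (2,4)O 0/0 ok · (2,6)X 1/1 ok
Row 3: (3,1)X 2/2 ok · (3,2)X 3/3 ok
Row 4: (4,2)X 1/2 ok · (4,4)O 0/2 unhappy · (4,5)X 0/2 unhappy · (4,6)O 0/2 unhappy
Row 5: (5,2)O 0/2 unhappy · (5,3)X 1/2 ok · (5,4)X 1/2 ok · (5,6)X 0/1 unhappy
Unsatisfied: (1,2), (1,3), (4,4), (4,5), (4,6), (5,2), (5,6) — 7 in total.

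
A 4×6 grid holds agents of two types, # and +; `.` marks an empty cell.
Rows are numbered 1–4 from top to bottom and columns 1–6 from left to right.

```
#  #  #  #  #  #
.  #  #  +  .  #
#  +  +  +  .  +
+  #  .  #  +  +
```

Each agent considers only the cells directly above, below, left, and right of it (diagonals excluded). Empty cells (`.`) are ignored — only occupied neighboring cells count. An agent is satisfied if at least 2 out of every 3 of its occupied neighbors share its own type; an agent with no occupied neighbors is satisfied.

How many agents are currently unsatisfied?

10

(1,1)# 1/1 ✓
(1,2)# 3/3 ✓
(1,3)# 3/3 ✓
(1,4)# 2/3 ✓
(1,5)# 2/2 ✓
(1,6)# 2/2 ✓
(2,2)# 2/3 ✓
(2,3)# 2/4 ✗
(2,4)+ 1/3 ✗
(2,6)# 1/2 ✗
(3,1)# 0/2 ✗
(3,2)+ 1/4 ✗
(3,3)+ 2/3 ✓
(3,4)+ 2/3 ✓
(3,6)+ 1/2 ✗
(4,1)+ 0/2 ✗
(4,2)# 0/2 ✗
(4,4)# 0/2 ✗
(4,5)+ 1/2 ✗
(4,6)+ 2/2 ✓
Unsatisfied: (2,3), (2,4), (2,6), (3,1), (3,2), (3,6), (4,1), (4,2), (4,4), (4,5) — 10 in total.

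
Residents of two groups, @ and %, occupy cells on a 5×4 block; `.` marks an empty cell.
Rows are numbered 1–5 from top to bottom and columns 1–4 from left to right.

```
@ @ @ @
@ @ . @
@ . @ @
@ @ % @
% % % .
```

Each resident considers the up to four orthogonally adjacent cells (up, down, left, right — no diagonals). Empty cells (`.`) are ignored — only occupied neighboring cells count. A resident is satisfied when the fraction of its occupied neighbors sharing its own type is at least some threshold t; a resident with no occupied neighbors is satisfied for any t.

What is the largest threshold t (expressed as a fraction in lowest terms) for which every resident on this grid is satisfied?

1/4

Row 1: (1,1)@ 2/2 · (1,2)@ 3/3 · (1,3)@ 2/2 · (1,4)@ 2/2
Row 2: (2,1)@ 3/3 · (2,2)@ 2/2 · (2,4)@ 2/2
Row 3: (3,1)@ 2/2 · (3,3)@ 1/2 · (3,4)@ 3/3
Row 4: (4,1)@ 2/3 · (4,2)@ 1/3 · (4,3)% 1/4 · (4,4)@ 1/2
Row 5: (5,1)% 1/2 · (5,2)% 2/3 · (5,3)% 2/2
The smallest same-type fraction is 1/4 at (4,3), which reduces to 1/4. Any threshold above that leaves this resident unsatisfied.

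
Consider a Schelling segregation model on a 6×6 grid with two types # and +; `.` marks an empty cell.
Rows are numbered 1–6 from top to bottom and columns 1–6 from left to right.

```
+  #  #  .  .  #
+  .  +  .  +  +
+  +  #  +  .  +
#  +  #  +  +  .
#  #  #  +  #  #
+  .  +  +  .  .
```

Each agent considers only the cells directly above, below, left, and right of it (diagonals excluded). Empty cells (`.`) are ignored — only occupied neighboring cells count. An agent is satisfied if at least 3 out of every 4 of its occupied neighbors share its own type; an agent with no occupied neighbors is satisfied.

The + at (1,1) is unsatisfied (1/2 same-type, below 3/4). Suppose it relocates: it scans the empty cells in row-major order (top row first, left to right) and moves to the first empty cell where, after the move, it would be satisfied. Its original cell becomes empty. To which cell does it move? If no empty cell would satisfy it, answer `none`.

Vacating (1,1). Empty cells in order:
  (1,4): 0/1 same-type → still unsatisfied.
  (1,5): 1/2 same-type → still unsatisfied.
  (2,2): 3/4 same-type → satisfied — stop here.

(2,2)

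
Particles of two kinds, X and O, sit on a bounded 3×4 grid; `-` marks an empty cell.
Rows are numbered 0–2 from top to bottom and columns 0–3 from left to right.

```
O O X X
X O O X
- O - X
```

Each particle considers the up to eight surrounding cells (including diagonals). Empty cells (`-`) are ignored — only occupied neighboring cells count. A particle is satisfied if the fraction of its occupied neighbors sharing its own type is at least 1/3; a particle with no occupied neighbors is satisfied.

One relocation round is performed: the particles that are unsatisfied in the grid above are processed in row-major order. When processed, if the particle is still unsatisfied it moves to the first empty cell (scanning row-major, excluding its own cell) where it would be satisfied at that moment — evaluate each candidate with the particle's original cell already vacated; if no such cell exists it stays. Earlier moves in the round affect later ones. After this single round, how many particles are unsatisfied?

0

Initially unsatisfied (in order): (1,0).
  (1,0) → (2,2).
Resulting grid:
O O X X
- O O X
- O X X
All satisfied now.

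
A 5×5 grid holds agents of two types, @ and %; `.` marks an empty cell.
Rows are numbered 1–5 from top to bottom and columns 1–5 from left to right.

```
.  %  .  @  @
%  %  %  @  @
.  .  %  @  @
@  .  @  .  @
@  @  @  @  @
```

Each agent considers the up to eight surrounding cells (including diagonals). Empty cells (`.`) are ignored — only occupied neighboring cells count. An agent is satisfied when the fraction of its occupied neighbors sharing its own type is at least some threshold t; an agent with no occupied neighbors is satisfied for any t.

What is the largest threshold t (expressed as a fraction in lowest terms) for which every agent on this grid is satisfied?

2/5

(1,2)% 3/3
(1,4)@ 3/4
(1,5)@ 3/3
(2,1)% 2/2
(2,2)% 4/4
(2,3)% 3/6
(2,4)@ 5/7
(2,5)@ 5/5
(3,3)% 2/5
(3,4)@ 5/7
(3,5)@ 4/4
(4,1)@ 2/2
(4,3)@ 4/5
(4,5)@ 4/4
(5,1)@ 2/2
(5,2)@ 4/4
(5,3)@ 3/3
(5,4)@ 4/4
(5,5)@ 2/2
The smallest same-type fraction is 2/5 at (3,3), which reduces to 2/5. Any threshold above that leaves this agent unsatisfied.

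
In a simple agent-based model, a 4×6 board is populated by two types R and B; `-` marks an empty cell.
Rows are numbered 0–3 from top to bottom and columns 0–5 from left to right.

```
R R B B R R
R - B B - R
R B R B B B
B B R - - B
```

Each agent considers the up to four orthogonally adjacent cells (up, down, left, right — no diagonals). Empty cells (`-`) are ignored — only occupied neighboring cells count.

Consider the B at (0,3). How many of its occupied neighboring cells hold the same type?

Occupied neighbors of (0,3): (1,3)=B, (0,2)=B, (0,4)=R.
Same type (B): 2 of 3.

2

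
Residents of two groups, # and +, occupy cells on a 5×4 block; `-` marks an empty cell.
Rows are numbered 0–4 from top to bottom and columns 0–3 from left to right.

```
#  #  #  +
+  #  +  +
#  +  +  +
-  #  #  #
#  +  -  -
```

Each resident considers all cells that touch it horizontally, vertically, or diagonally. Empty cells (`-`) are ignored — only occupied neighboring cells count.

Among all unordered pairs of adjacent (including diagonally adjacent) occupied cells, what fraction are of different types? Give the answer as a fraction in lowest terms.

Scan each occupied cell's neighbors to the right and below (and the two forward diagonals) so each pair is counted once.
Row 0: #(0,0)–#(0,1)= #(0,0)–+(1,0)≠ #(0,0)–#(1,1)= #(0,1)–#(0,2)= #(0,1)–#(1,1)= #(0,1)–+(1,2)≠ #(0,1)–+(1,0)≠ #(0,2)–+(0,3)≠ #(0,2)–+(1,2)≠ #(0,2)–+(1,3)≠ #(0,2)–#(1,1)= +(0,3)–+(1,3)= +(0,3)–+(1,2)=  → 6/13 unlike.
Row 1: +(1,0)–#(1,1)≠ +(1,0)–#(2,0)≠ +(1,0)–+(2,1)= #(1,1)–+(1,2)≠ #(1,1)–+(2,1)≠ #(1,1)–+(2,2)≠ #(1,1)–#(2,0)= +(1,2)–+(1,3)= +(1,2)–+(2,2)= +(1,2)–+(2,3)= +(1,2)–+(2,1)= +(1,3)–+(2,3)= +(1,3)–+(2,2)=  → 5/13 unlike.
Row 2: #(2,0)–+(2,1)≠ #(2,0)–#(3,1)= +(2,1)–+(2,2)= +(2,1)–#(3,1)≠ +(2,1)–#(3,2)≠ +(2,2)–+(2,3)= +(2,2)–#(3,2)≠ +(2,2)–#(3,3)≠ +(2,2)–#(3,1)≠ +(2,3)–#(3,3)≠ +(2,3)–#(3,2)≠  → 8/11 unlike.
Row 3: #(3,1)–#(3,2)= #(3,1)–+(4,1)≠ #(3,1)–#(4,0)= #(3,2)–#(3,3)= #(3,2)–+(4,1)≠  → 2/5 unlike.
Row 4: #(4,0)–+(4,1)≠  → 1/1 unlike.
Total adjacent occupied pairs: 43; unlike-type pairs: 22.
22/43 is already in lowest terms.

22/43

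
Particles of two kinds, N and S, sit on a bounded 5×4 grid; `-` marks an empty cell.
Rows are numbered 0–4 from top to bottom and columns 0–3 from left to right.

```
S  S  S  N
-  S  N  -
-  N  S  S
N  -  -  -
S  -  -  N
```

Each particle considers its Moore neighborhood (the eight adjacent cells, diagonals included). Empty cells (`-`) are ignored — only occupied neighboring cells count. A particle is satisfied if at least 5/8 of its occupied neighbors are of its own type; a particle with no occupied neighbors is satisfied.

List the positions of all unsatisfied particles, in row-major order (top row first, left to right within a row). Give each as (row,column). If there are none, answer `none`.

(0,2), (0,3), (1,2), (2,1), (2,2), (2,3), (3,0), (4,0)

(0,0)S 2/2 ok
(0,1)S 3/4 ok
(0,2)S 2/4 unhappy
(0,3)N 1/2 unhappy
(1,1)S 4/6 ok
(1,2)N 2/7 unhappy
(2,1)N 2/4 unhappy
(2,2)S 2/4 unhappy
(2,3)S 1/2 unhappy
(3,0)N 1/2 unhappy
(4,0)S 0/1 unhappy
(4,3)N 0/0 ok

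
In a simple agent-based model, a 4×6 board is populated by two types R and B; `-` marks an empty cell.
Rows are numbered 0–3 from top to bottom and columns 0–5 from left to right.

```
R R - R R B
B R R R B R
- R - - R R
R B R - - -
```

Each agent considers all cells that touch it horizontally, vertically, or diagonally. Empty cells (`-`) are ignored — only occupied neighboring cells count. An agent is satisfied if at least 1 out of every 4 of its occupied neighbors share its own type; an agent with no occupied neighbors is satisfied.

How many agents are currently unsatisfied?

(0,0)R 2/3 satisfied
(0,1)R 3/4 satisfied
(0,3)R 3/4 satisfied
(0,4)R 3/5 satisfied
(0,5)B 1/3 satisfied
(1,0)B 0/4 not
(1,1)R 4/5 satisfied
(1,2)R 5/5 satisfied
(1,3)R 4/5 satisfied
(1,4)B 1/7 not
(1,5)R 3/5 satisfied
(2,1)R 4/6 satisfied
(2,4)R 3/4 satisfied
(2,5)R 2/3 satisfied
(3,0)R 1/2 satisfied
(3,1)B 0/3 not
(3,2)R 1/2 satisfied
Unsatisfied: (1,0), (1,4), (3,1) — 3 in total.

3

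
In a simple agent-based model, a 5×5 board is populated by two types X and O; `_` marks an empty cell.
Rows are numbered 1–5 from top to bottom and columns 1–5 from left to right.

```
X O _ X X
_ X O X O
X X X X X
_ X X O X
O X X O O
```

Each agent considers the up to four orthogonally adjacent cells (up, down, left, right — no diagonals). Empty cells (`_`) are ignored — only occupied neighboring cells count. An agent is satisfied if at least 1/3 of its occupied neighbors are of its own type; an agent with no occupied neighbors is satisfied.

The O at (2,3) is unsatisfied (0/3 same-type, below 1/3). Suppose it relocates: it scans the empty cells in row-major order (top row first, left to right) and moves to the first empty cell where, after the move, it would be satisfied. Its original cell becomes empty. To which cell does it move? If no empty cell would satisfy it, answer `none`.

(1,3)

Vacating (2,3). Empty cells in order:
  (1,3): 1/2 same-type → satisfied — stop here.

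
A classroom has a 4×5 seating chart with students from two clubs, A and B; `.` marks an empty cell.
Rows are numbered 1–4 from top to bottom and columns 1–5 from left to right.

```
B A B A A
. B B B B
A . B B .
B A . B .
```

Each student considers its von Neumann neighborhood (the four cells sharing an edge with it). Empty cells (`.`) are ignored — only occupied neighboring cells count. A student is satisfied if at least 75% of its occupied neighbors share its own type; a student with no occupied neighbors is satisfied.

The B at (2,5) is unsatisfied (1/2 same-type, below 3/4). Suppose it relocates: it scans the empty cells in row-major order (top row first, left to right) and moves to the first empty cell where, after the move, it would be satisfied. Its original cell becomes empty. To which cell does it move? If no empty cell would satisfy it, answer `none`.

Vacating (2,5). Empty cells in order:
  (2,1): 2/3 same-type → still unsatisfied.
  (3,2): 2/4 same-type → still unsatisfied.
  (3,5): 1/1 same-type → satisfied — stop here.

(3,5)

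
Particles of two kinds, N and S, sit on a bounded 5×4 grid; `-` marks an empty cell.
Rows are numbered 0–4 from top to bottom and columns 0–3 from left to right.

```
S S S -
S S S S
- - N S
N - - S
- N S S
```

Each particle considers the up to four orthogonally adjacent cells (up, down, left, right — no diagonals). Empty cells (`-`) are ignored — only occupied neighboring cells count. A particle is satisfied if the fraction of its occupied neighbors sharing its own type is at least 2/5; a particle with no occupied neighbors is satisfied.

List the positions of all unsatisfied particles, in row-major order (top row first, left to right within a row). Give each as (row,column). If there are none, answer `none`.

(0,0)S 2/2 ok
(0,1)S 3/3 ok
(0,2)S 2/2 ok
(1,0)S 2/2 ok
(1,1)S 3/3 ok
(1,2)S 3/4 ok
(1,3)S 2/2 ok
(2,2)N 0/2 unhappy
(2,3)S 2/3 ok
(3,0)N 0/0 ok
(3,3)S 2/2 ok
(4,1)N 0/1 unhappy
(4,2)S 1/2 ok
(4,3)S 2/2 ok

(2,2), (4,1)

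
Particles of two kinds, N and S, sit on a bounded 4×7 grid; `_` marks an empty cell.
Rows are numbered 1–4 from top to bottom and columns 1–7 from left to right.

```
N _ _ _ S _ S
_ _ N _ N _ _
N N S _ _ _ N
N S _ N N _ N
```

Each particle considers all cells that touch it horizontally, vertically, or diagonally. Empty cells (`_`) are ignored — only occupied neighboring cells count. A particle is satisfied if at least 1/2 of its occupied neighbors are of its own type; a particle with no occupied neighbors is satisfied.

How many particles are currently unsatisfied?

(1,1)N 0/0 satisfied
(1,5)S 0/1 not
(1,7)S 0/0 satisfied
(2,3)N 1/2 satisfied
(2,5)N 0/1 not
(3,1)N 2/3 satisfied
(3,2)N 3/5 satisfied
(3,3)S 1/4 not
(3,7)N 1/1 satisfied
(4,1)N 2/3 satisfied
(4,2)S 1/4 not
(4,4)N 1/2 satisfied
(4,5)N 1/1 satisfied
(4,7)N 1/1 satisfied
Unsatisfied: (1,5), (2,5), (3,3), (4,2) — 4 in total.

4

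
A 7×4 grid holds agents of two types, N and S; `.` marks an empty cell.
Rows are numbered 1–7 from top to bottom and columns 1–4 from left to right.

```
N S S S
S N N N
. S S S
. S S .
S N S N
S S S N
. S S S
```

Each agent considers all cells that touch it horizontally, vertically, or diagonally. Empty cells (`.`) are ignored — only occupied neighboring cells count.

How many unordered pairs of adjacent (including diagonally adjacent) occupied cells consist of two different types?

31

Scan each occupied cell's neighbors to the right and below (and the two forward diagonals) so each pair is counted once.
Row 1: N(1,1)–S(1,2)≠ N(1,1)–S(2,1)≠ N(1,1)–N(2,2)= S(1,2)–S(1,3)= S(1,2)–N(2,2)≠ S(1,2)–N(2,3)≠ S(1,2)–S(2,1)= S(1,3)–S(1,4)= S(1,3)–N(2,3)≠ S(1,3)–N(2,4)≠ S(1,3)–N(2,2)≠ S(1,4)–N(2,4)≠ S(1,4)–N(2,3)≠  → 9/13 unlike.
Row 2: S(2,1)–N(2,2)≠ S(2,1)–S(3,2)= N(2,2)–N(2,3)= N(2,2)–S(3,2)≠ N(2,2)–S(3,3)≠ N(2,3)–N(2,4)= N(2,3)–S(3,3)≠ N(2,3)–S(3,4)≠ N(2,3)–S(3,2)≠ N(2,4)–S(3,4)≠ N(2,4)–S(3,3)≠  → 8/11 unlike.
Row 3: S(3,2)–S(3,3)= S(3,2)–S(4,2)= S(3,2)–S(4,3)= S(3,3)–S(3,4)= S(3,3)–S(4,3)= S(3,3)–S(4,2)= S(3,4)–S(4,3)=  → 0/7 unlike.
Row 4: S(4,2)–S(4,3)= S(4,2)–N(5,2)≠ S(4,2)–S(5,3)= S(4,2)–S(5,1)= S(4,3)–S(5,3)= S(4,3)–N(5,4)≠ S(4,3)–N(5,2)≠  → 3/7 unlike.
Row 5: S(5,1)–N(5,2)≠ S(5,1)–S(6,1)= S(5,1)–S(6,2)= N(5,2)–S(5,3)≠ N(5,2)–S(6,2)≠ N(5,2)–S(6,3)≠ N(5,2)–S(6,1)≠ S(5,3)–N(5,4)≠ S(5,3)–S(6,3)= S(5,3)–N(6,4)≠ S(5,3)–S(6,2)= N(5,4)–N(6,4)= N(5,4)–S(6,3)≠  → 8/13 unlike.
Row 6: S(6,1)–S(6,2)= S(6,1)–S(7,2)= S(6,2)–S(6,3)= S(6,2)–S(7,2)= S(6,2)–S(7,3)= S(6,3)–N(6,4)≠ S(6,3)–S(7,3)= S(6,3)–S(7,4)= S(6,3)–S(7,2)= N(6,4)–S(7,4)≠ N(6,4)–S(7,3)≠  → 3/11 unlike.
Row 7: S(7,2)–S(7,3)= S(7,3)–S(7,4)=  → 0/2 unlike.
Total adjacent occupied pairs: 64; unlike-type pairs: 31.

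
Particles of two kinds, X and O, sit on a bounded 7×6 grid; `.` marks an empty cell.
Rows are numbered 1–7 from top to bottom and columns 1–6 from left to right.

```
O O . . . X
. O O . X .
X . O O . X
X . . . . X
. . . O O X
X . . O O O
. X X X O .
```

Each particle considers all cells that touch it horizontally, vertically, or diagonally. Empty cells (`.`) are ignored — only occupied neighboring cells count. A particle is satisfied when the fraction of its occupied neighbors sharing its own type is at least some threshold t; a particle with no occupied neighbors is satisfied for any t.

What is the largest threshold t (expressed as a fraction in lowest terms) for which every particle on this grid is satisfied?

1/4

Row 1: (1,1)O 2/2 · (1,2)O 3/3 · (1,6)X 1/1
Row 2: (2,2)O 4/5 · (2,3)O 4/4 · (2,5)X 2/3
Row 3: (3,1)X 1/2 · (3,3)O 3/3 · (3,4)O 2/3 · (3,6)X 2/2
Row 4: (4,1)X 1/1 · (4,6)X 2/3
Row 5: (5,4)O 3/3 · (5,5)O 4/6 · (5,6)X 1/4
Row 6: (6,1)X 1/1 · (6,4)O 4/6 · (6,5)O 5/7 · (6,6)O 3/4
Row 7: (7,2)X 2/2 · (7,3)X 2/3 · (7,4)X 1/4 · (7,5)O 3/4
The smallest same-type fraction is 1/4 at (5,6), which reduces to 1/4. Any threshold above that leaves this particle unsatisfied.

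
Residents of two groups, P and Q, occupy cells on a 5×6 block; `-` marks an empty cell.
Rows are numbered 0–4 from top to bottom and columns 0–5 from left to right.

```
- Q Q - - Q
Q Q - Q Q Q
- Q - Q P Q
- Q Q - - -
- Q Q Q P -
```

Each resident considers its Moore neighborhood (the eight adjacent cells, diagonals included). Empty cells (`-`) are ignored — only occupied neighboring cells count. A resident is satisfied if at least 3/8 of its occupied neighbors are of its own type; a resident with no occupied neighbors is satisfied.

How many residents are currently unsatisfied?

2

Row 0: (0,1)Q 3/3 ✓ · (0,2)Q 3/3 ✓ · (0,5)Q 2/2 ✓
Row 1: (1,0)Q 3/3 ✓ · (1,1)Q 4/4 ✓ · (1,3)Q 3/4 ✓ · (1,4)Q 5/6 ✓ · (1,5)Q 3/4 ✓
Row 2: (2,1)Q 4/4 ✓ · (2,3)Q 3/4 ✓ · (2,4)P 0/5 ✗ · (2,5)Q 2/3 ✓
Row 3: (3,1)Q 4/4 ✓ · (3,2)Q 6/6 ✓
Row 4: (4,1)Q 3/3 ✓ · (4,2)Q 4/4 ✓ · (4,3)Q 2/3 ✓ · (4,4)P 0/1 ✗
Unsatisfied: (2,4), (4,4) — 2 in total.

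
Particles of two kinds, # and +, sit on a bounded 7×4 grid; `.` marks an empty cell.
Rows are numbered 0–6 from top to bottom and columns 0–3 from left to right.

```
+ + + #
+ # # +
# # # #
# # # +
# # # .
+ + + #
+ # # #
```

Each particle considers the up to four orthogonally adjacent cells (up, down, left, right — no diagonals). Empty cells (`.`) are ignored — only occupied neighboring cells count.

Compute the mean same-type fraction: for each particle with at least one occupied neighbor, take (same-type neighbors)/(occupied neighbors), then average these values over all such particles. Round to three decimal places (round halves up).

(0,0)+ 2/2
(0,1)+ 2/3
(0,2)+ 1/3
(0,3)# 0/2
(1,0)+ 1/3
(1,1)# 2/4
(1,2)# 2/4
(1,3)+ 0/3
(2,0)# 2/3
(2,1)# 4/4
(2,2)# 4/4
(2,3)# 1/3
(3,0)# 3/3
(3,1)# 4/4
(3,2)# 3/4
(3,3)+ 0/2
(4,0)# 2/3
(4,1)# 3/4
(4,2)# 2/3
(5,0)+ 2/3
(5,1)+ 2/4
(5,2)+ 1/4
(5,3)# 1/2
(6,0)+ 1/2
(6,1)# 1/3
(6,2)# 2/3
(6,3)# 2/2
Sum over 27 particles: 2/2 + 2/3 + 1/3 + 0/2 + 1/3 + 2/4 + 2/4 + 0/3 + 2/3 + 4/4 + 4/4 + 1/3 + 3/3 + 4/4 + 3/4 + 0/2 + 2/3 + 3/4 + 2/3 + 2/3 + 2/4 + 1/4 + 1/2 + 1/2 + 1/3 + 2/3 + 2/2 = 187/12; mean = 187/12 ÷ 27 = 187/324 = 0.577160… → 0.577.

0.577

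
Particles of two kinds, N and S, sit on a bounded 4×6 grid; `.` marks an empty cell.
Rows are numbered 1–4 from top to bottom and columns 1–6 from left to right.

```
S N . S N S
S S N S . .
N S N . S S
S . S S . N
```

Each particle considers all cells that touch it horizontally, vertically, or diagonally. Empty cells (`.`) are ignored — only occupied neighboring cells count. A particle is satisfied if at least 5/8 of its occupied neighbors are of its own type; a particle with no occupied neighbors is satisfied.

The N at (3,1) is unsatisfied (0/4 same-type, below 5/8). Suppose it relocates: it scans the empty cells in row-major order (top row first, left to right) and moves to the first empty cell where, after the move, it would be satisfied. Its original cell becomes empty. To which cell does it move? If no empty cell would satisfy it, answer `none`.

Vacating (3,1). Empty cells in order:
  (1,3): 2/5 same-type → still unsatisfied.
  (2,5): 1/6 same-type → still unsatisfied.
  (2,6): 1/4 same-type → still unsatisfied.
  (3,4): 2/6 same-type → still unsatisfied.
  (4,2): 1/4 same-type → still unsatisfied.
  (4,5): 1/4 same-type → still unsatisfied.

none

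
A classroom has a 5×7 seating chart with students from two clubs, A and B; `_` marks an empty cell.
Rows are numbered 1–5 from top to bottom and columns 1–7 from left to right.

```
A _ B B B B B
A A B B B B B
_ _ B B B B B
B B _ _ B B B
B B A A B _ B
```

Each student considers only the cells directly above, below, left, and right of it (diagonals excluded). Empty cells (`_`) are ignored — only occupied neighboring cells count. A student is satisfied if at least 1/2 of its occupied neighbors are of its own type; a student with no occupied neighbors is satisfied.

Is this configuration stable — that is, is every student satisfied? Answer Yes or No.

(1,1)A 1/1 satisfied
(1,3)B 2/2 satisfied
(1,4)B 3/3 satisfied
(1,5)B 3/3 satisfied
(1,6)B 3/3 satisfied
(1,7)B 2/2 satisfied
(2,1)A 2/2 satisfied
(2,2)A 1/2 satisfied
(2,3)B 3/4 satisfied
(2,4)B 4/4 satisfied
(2,5)B 4/4 satisfied
(2,6)B 4/4 satisfied
(2,7)B 3/3 satisfied
(3,3)B 2/2 satisfied
(3,4)B 3/3 satisfied
(3,5)B 4/4 satisfied
(3,6)B 4/4 satisfied
(3,7)B 3/3 satisfied
(4,1)B 2/2 satisfied
(4,2)B 2/2 satisfied
(4,5)B 3/3 satisfied
(4,6)B 3/3 satisfied
(4,7)B 3/3 satisfied
(5,1)B 2/2 satisfied
(5,2)B 2/3 satisfied
(5,3)A 1/2 satisfied
(5,4)A 1/2 satisfied
(5,5)B 1/2 satisfied
(5,7)B 1/1 satisfied
All meet the threshold, so the configuration is stable.

Yes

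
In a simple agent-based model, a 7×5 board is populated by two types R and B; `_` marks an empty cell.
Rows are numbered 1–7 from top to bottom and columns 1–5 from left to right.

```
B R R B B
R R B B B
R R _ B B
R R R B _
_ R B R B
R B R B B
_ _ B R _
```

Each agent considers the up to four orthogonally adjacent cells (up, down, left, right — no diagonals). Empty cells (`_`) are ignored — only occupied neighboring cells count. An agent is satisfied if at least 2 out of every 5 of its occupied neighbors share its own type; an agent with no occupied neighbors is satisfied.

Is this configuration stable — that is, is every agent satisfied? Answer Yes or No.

No

(1,1)B 0/2 unhappy
(1,2)R 2/3 ok
(1,3)R 1/3 unhappy
(1,4)B 2/3 ok
(1,5)B 2/2 ok
(2,1)R 2/3 ok
(2,2)R 3/4 ok
(2,3)B 1/3 unhappy
(2,4)B 4/4 ok
(2,5)B 3/3 ok
(3,1)R 3/3 ok
(3,2)R 3/3 ok
(3,4)B 3/3 ok
(3,5)B 2/2 ok
(4,1)R 2/2 ok
(4,2)R 4/4 ok
(4,3)R 1/3 unhappy
(4,4)B 1/3 unhappy
(5,2)R 1/3 unhappy
(5,3)B 0/4 unhappy
(5,4)R 0/4 unhappy
(5,5)B 1/2 ok
(6,1)R 0/1 unhappy
(6,2)B 0/3 unhappy
(6,3)R 0/4 unhappy
(6,4)B 1/4 unhappy
(6,5)B 2/2 ok
(7,3)B 0/2 unhappy
(7,4)R 0/2 unhappy
For instance (1,1) has only 0/2 same-type neighbors, below 2/5.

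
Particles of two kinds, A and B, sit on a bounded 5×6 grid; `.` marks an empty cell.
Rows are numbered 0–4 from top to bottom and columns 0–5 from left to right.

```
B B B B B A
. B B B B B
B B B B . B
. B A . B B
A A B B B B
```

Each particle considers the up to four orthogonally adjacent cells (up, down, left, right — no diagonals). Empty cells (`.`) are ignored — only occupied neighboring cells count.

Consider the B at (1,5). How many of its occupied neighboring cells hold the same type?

2

Occupied neighbors of (1,5): (0,5)=A, (2,5)=B, (1,4)=B.
Same type (B): 2 of 3.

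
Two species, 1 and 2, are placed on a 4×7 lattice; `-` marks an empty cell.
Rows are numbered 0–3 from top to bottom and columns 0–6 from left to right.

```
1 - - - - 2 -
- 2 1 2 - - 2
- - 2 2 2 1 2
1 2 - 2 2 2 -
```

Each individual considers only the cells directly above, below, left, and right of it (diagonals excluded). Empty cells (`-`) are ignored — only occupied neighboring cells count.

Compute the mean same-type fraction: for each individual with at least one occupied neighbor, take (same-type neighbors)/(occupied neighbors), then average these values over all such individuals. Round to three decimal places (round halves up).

(0,0)1 — no occupied neighbors
(0,5)2 — no occupied neighbors
(1,1)2 0/1
(1,2)1 0/3
(1,3)2 1/2
(1,6)2 1/1
(2,2)2 1/2
(2,3)2 4/4
(2,4)2 2/3
(2,5)1 0/3
(2,6)2 1/2
(3,0)1 0/1
(3,1)2 0/1
(3,3)2 2/2
(3,4)2 3/3
(3,5)2 1/2
Sum over 14 individuals: 0/1 + 0/3 + 1/2 + 1/1 + 1/2 + 4/4 + 2/3 + 0/3 + 1/2 + 0/1 + 0/1 + 2/2 + 3/3 + 1/2 = 20/3; mean = 20/3 ÷ 14 = 10/21 = 0.476190… → 0.476.

0.476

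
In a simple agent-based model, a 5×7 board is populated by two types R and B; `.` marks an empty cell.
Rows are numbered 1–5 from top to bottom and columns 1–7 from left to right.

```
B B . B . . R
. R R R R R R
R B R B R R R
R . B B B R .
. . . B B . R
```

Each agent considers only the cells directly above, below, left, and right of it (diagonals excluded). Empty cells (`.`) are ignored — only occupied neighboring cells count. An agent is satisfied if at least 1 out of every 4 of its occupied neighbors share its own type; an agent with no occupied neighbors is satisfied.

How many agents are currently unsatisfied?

2

Row 1: (1,1)B 1/1 ok · (1,2)B 1/2 ok · (1,4)B 0/1 unhappy · (1,7)R 1/1 ok
Row 2: (2,2)R 1/3 ok · (2,3)R 3/3 ok · (2,4)R 2/4 ok · (2,5)R 3/3 ok · (2,6)R 3/3 ok · (2,7)R 3/3 ok
Row 3: (3,1)R 1/2 ok · (3,2)B 0/3 unhappy · (3,3)R 1/4 ok · (3,4)B 1/4 ok · (3,5)R 2/4 ok · (3,6)R 4/4 ok · (3,7)R 2/2 ok
Row 4: (4,1)R 1/1 ok · (4,3)B 1/2 ok · (4,4)B 4/4 ok · (4,5)B 2/4 ok · (4,6)R 1/2 ok
Row 5: (5,4)B 2/2 ok · (5,5)B 2/2 ok · (5,7)R 0/0 ok
Unsatisfied: (1,4), (3,2) — 2 in total.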